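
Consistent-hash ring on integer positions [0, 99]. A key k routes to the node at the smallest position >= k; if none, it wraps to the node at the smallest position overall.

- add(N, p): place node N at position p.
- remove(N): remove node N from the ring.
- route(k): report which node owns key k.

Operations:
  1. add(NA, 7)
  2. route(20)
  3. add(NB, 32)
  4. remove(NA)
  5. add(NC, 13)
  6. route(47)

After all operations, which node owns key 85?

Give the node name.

Op 1: add NA@7 -> ring=[7:NA]
Op 2: route key 20: none >= 20, wrap to smallest pos 7 -> NA
Op 3: add NB@32 -> ring=[7:NA,32:NB]
Op 4: remove NA -> ring=[32:NB]
Op 5: add NC@13 -> ring=[13:NC,32:NB]
Op 6: route key 47: none >= 47, wrap to smallest pos 13 -> NC
Final route key 85: none >= 85, wrap to smallest pos 13 -> NC

Answer: NC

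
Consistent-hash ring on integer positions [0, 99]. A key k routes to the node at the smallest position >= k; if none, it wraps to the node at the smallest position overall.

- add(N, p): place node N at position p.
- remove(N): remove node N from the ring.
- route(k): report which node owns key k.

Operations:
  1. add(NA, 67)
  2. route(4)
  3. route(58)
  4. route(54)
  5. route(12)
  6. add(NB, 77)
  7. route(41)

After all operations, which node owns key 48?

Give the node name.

Answer: NA

Derivation:
Op 1: add NA@67 -> ring=[67:NA]
Op 2: route key 4: smallest pos >= 4 is 67 -> NA
Op 3: route key 58: smallest pos >= 58 is 67 -> NA
Op 4: route key 54: smallest pos >= 54 is 67 -> NA
Op 5: route key 12: smallest pos >= 12 is 67 -> NA
Op 6: add NB@77 -> ring=[67:NA,77:NB]
Op 7: route key 41: smallest pos >= 41 is 67 -> NA
Final route key 48: smallest pos >= 48 is 67 -> NA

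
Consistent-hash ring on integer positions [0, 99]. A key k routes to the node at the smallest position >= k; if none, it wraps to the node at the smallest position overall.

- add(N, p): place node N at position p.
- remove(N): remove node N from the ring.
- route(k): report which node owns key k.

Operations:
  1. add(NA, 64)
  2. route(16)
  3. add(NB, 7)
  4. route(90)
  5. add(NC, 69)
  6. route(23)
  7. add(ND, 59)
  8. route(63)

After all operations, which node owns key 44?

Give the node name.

Op 1: add NA@64 -> ring=[64:NA]
Op 2: route key 16: smallest pos >= 16 is 64 -> NA
Op 3: add NB@7 -> ring=[7:NB,64:NA]
Op 4: route key 90: none >= 90, wrap to smallest pos 7 -> NB
Op 5: add NC@69 -> ring=[7:NB,64:NA,69:NC]
Op 6: route key 23: smallest pos >= 23 is 64 -> NA
Op 7: add ND@59 -> ring=[7:NB,59:ND,64:NA,69:NC]
Op 8: route key 63: smallest pos >= 63 is 64 -> NA
Final route key 44: smallest pos >= 44 is 59 -> ND

Answer: ND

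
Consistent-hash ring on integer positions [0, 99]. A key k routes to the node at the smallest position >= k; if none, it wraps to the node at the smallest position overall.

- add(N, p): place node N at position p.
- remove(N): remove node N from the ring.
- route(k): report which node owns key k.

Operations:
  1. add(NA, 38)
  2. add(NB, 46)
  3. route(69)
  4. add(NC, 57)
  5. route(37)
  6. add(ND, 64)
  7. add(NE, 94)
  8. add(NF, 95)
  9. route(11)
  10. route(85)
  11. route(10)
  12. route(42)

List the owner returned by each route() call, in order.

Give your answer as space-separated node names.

Answer: NA NA NA NE NA NB

Derivation:
Op 1: add NA@38 -> ring=[38:NA]
Op 2: add NB@46 -> ring=[38:NA,46:NB]
Op 3: route key 69: none >= 69, wrap to smallest pos 38 -> NA
Op 4: add NC@57 -> ring=[38:NA,46:NB,57:NC]
Op 5: route key 37: smallest pos >= 37 is 38 -> NA
Op 6: add ND@64 -> ring=[38:NA,46:NB,57:NC,64:ND]
Op 7: add NE@94 -> ring=[38:NA,46:NB,57:NC,64:ND,94:NE]
Op 8: add NF@95 -> ring=[38:NA,46:NB,57:NC,64:ND,94:NE,95:NF]
Op 9: route key 11: smallest pos >= 11 is 38 -> NA
Op 10: route key 85: smallest pos >= 85 is 94 -> NE
Op 11: route key 10: smallest pos >= 10 is 38 -> NA
Op 12: route key 42: smallest pos >= 42 is 46 -> NB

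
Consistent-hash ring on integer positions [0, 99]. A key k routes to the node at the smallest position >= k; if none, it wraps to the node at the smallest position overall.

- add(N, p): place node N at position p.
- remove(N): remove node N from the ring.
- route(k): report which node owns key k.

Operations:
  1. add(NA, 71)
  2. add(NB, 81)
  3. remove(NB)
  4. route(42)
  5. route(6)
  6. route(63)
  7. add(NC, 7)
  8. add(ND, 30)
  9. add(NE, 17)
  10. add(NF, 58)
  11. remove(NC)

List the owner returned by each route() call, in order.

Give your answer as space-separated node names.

Op 1: add NA@71 -> ring=[71:NA]
Op 2: add NB@81 -> ring=[71:NA,81:NB]
Op 3: remove NB -> ring=[71:NA]
Op 4: route key 42: smallest pos >= 42 is 71 -> NA
Op 5: route key 6: smallest pos >= 6 is 71 -> NA
Op 6: route key 63: smallest pos >= 63 is 71 -> NA
Op 7: add NC@7 -> ring=[7:NC,71:NA]
Op 8: add ND@30 -> ring=[7:NC,30:ND,71:NA]
Op 9: add NE@17 -> ring=[7:NC,17:NE,30:ND,71:NA]
Op 10: add NF@58 -> ring=[7:NC,17:NE,30:ND,58:NF,71:NA]
Op 11: remove NC -> ring=[17:NE,30:ND,58:NF,71:NA]

Answer: NA NA NA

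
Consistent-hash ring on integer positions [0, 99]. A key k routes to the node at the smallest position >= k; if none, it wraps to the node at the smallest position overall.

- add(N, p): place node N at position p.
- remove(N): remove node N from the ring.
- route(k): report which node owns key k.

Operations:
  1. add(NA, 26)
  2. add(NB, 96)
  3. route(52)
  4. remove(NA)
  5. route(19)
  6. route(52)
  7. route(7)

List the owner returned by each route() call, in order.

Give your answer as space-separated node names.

Op 1: add NA@26 -> ring=[26:NA]
Op 2: add NB@96 -> ring=[26:NA,96:NB]
Op 3: route key 52: smallest pos >= 52 is 96 -> NB
Op 4: remove NA -> ring=[96:NB]
Op 5: route key 19: smallest pos >= 19 is 96 -> NB
Op 6: route key 52: smallest pos >= 52 is 96 -> NB
Op 7: route key 7: smallest pos >= 7 is 96 -> NB

Answer: NB NB NB NB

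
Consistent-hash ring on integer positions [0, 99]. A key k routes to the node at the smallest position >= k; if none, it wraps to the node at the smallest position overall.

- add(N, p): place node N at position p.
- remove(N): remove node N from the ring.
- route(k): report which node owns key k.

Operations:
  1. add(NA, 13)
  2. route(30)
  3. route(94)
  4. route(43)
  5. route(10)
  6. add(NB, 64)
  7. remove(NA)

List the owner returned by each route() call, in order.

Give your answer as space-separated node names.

Answer: NA NA NA NA

Derivation:
Op 1: add NA@13 -> ring=[13:NA]
Op 2: route key 30: none >= 30, wrap to smallest pos 13 -> NA
Op 3: route key 94: none >= 94, wrap to smallest pos 13 -> NA
Op 4: route key 43: none >= 43, wrap to smallest pos 13 -> NA
Op 5: route key 10: smallest pos >= 10 is 13 -> NA
Op 6: add NB@64 -> ring=[13:NA,64:NB]
Op 7: remove NA -> ring=[64:NB]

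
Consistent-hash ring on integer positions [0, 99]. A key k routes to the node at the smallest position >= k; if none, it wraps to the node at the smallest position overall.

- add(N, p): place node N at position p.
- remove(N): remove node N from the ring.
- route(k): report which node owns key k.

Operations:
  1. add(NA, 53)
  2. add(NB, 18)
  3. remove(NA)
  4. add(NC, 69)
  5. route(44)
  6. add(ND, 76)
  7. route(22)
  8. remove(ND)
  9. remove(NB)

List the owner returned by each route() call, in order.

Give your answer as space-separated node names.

Answer: NC NC

Derivation:
Op 1: add NA@53 -> ring=[53:NA]
Op 2: add NB@18 -> ring=[18:NB,53:NA]
Op 3: remove NA -> ring=[18:NB]
Op 4: add NC@69 -> ring=[18:NB,69:NC]
Op 5: route key 44: smallest pos >= 44 is 69 -> NC
Op 6: add ND@76 -> ring=[18:NB,69:NC,76:ND]
Op 7: route key 22: smallest pos >= 22 is 69 -> NC
Op 8: remove ND -> ring=[18:NB,69:NC]
Op 9: remove NB -> ring=[69:NC]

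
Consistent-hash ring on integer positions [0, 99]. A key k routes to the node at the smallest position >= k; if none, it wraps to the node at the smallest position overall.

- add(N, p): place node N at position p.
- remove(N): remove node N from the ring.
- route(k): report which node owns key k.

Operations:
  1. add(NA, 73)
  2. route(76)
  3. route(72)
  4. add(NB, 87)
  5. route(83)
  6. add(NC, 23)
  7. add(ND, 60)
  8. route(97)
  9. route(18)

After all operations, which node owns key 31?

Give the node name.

Op 1: add NA@73 -> ring=[73:NA]
Op 2: route key 76: none >= 76, wrap to smallest pos 73 -> NA
Op 3: route key 72: smallest pos >= 72 is 73 -> NA
Op 4: add NB@87 -> ring=[73:NA,87:NB]
Op 5: route key 83: smallest pos >= 83 is 87 -> NB
Op 6: add NC@23 -> ring=[23:NC,73:NA,87:NB]
Op 7: add ND@60 -> ring=[23:NC,60:ND,73:NA,87:NB]
Op 8: route key 97: none >= 97, wrap to smallest pos 23 -> NC
Op 9: route key 18: smallest pos >= 18 is 23 -> NC
Final route key 31: smallest pos >= 31 is 60 -> ND

Answer: ND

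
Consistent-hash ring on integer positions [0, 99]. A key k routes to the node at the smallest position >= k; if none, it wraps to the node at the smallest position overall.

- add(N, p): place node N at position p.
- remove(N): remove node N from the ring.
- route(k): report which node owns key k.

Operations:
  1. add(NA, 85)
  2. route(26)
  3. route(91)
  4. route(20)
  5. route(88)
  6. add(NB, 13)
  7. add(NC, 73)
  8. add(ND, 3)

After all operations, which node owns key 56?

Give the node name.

Op 1: add NA@85 -> ring=[85:NA]
Op 2: route key 26: smallest pos >= 26 is 85 -> NA
Op 3: route key 91: none >= 91, wrap to smallest pos 85 -> NA
Op 4: route key 20: smallest pos >= 20 is 85 -> NA
Op 5: route key 88: none >= 88, wrap to smallest pos 85 -> NA
Op 6: add NB@13 -> ring=[13:NB,85:NA]
Op 7: add NC@73 -> ring=[13:NB,73:NC,85:NA]
Op 8: add ND@3 -> ring=[3:ND,13:NB,73:NC,85:NA]
Final route key 56: smallest pos >= 56 is 73 -> NC

Answer: NC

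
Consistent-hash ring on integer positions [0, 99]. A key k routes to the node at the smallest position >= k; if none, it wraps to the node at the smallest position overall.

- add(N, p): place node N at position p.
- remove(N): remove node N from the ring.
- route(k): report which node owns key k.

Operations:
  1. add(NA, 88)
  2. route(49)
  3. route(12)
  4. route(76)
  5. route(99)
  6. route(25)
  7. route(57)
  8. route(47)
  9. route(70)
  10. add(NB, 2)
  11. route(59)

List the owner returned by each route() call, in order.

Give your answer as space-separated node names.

Op 1: add NA@88 -> ring=[88:NA]
Op 2: route key 49: smallest pos >= 49 is 88 -> NA
Op 3: route key 12: smallest pos >= 12 is 88 -> NA
Op 4: route key 76: smallest pos >= 76 is 88 -> NA
Op 5: route key 99: none >= 99, wrap to smallest pos 88 -> NA
Op 6: route key 25: smallest pos >= 25 is 88 -> NA
Op 7: route key 57: smallest pos >= 57 is 88 -> NA
Op 8: route key 47: smallest pos >= 47 is 88 -> NA
Op 9: route key 70: smallest pos >= 70 is 88 -> NA
Op 10: add NB@2 -> ring=[2:NB,88:NA]
Op 11: route key 59: smallest pos >= 59 is 88 -> NA

Answer: NA NA NA NA NA NA NA NA NA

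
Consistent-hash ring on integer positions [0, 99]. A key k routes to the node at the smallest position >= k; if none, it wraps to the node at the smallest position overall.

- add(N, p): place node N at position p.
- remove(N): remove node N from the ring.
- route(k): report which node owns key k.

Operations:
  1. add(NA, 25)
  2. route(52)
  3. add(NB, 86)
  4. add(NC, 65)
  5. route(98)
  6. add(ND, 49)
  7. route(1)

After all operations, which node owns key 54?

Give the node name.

Answer: NC

Derivation:
Op 1: add NA@25 -> ring=[25:NA]
Op 2: route key 52: none >= 52, wrap to smallest pos 25 -> NA
Op 3: add NB@86 -> ring=[25:NA,86:NB]
Op 4: add NC@65 -> ring=[25:NA,65:NC,86:NB]
Op 5: route key 98: none >= 98, wrap to smallest pos 25 -> NA
Op 6: add ND@49 -> ring=[25:NA,49:ND,65:NC,86:NB]
Op 7: route key 1: smallest pos >= 1 is 25 -> NA
Final route key 54: smallest pos >= 54 is 65 -> NC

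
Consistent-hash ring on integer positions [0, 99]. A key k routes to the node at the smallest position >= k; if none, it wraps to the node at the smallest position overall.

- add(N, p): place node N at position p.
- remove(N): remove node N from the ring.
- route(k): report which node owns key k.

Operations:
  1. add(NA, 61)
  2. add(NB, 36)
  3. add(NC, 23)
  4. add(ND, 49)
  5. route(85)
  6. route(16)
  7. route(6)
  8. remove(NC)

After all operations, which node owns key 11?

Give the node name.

Op 1: add NA@61 -> ring=[61:NA]
Op 2: add NB@36 -> ring=[36:NB,61:NA]
Op 3: add NC@23 -> ring=[23:NC,36:NB,61:NA]
Op 4: add ND@49 -> ring=[23:NC,36:NB,49:ND,61:NA]
Op 5: route key 85: none >= 85, wrap to smallest pos 23 -> NC
Op 6: route key 16: smallest pos >= 16 is 23 -> NC
Op 7: route key 6: smallest pos >= 6 is 23 -> NC
Op 8: remove NC -> ring=[36:NB,49:ND,61:NA]
Final route key 11: smallest pos >= 11 is 36 -> NB

Answer: NB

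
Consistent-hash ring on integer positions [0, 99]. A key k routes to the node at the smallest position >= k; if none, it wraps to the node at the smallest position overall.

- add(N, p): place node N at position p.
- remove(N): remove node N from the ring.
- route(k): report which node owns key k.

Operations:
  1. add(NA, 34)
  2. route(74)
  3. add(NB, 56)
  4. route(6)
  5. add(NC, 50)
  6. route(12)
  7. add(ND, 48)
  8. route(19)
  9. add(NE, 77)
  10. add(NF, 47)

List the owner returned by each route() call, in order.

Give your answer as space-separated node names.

Answer: NA NA NA NA

Derivation:
Op 1: add NA@34 -> ring=[34:NA]
Op 2: route key 74: none >= 74, wrap to smallest pos 34 -> NA
Op 3: add NB@56 -> ring=[34:NA,56:NB]
Op 4: route key 6: smallest pos >= 6 is 34 -> NA
Op 5: add NC@50 -> ring=[34:NA,50:NC,56:NB]
Op 6: route key 12: smallest pos >= 12 is 34 -> NA
Op 7: add ND@48 -> ring=[34:NA,48:ND,50:NC,56:NB]
Op 8: route key 19: smallest pos >= 19 is 34 -> NA
Op 9: add NE@77 -> ring=[34:NA,48:ND,50:NC,56:NB,77:NE]
Op 10: add NF@47 -> ring=[34:NA,47:NF,48:ND,50:NC,56:NB,77:NE]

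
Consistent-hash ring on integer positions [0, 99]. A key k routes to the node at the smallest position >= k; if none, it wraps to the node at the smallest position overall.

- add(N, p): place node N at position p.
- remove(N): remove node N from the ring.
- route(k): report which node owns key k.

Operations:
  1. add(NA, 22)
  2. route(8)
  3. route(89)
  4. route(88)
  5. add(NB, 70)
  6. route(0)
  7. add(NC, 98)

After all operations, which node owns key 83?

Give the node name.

Answer: NC

Derivation:
Op 1: add NA@22 -> ring=[22:NA]
Op 2: route key 8: smallest pos >= 8 is 22 -> NA
Op 3: route key 89: none >= 89, wrap to smallest pos 22 -> NA
Op 4: route key 88: none >= 88, wrap to smallest pos 22 -> NA
Op 5: add NB@70 -> ring=[22:NA,70:NB]
Op 6: route key 0: smallest pos >= 0 is 22 -> NA
Op 7: add NC@98 -> ring=[22:NA,70:NB,98:NC]
Final route key 83: smallest pos >= 83 is 98 -> NC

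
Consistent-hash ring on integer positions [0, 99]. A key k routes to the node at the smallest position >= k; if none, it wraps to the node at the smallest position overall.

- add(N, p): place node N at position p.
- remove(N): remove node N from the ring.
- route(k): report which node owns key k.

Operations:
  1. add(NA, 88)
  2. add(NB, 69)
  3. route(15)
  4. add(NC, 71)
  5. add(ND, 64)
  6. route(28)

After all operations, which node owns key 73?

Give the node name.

Op 1: add NA@88 -> ring=[88:NA]
Op 2: add NB@69 -> ring=[69:NB,88:NA]
Op 3: route key 15: smallest pos >= 15 is 69 -> NB
Op 4: add NC@71 -> ring=[69:NB,71:NC,88:NA]
Op 5: add ND@64 -> ring=[64:ND,69:NB,71:NC,88:NA]
Op 6: route key 28: smallest pos >= 28 is 64 -> ND
Final route key 73: smallest pos >= 73 is 88 -> NA

Answer: NA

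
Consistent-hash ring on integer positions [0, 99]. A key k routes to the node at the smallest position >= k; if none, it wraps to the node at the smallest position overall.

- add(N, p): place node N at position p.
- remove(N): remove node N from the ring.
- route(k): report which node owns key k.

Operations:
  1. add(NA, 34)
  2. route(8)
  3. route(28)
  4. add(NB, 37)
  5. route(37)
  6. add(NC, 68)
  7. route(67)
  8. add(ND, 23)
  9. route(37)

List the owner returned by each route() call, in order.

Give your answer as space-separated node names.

Op 1: add NA@34 -> ring=[34:NA]
Op 2: route key 8: smallest pos >= 8 is 34 -> NA
Op 3: route key 28: smallest pos >= 28 is 34 -> NA
Op 4: add NB@37 -> ring=[34:NA,37:NB]
Op 5: route key 37: smallest pos >= 37 is 37 -> NB
Op 6: add NC@68 -> ring=[34:NA,37:NB,68:NC]
Op 7: route key 67: smallest pos >= 67 is 68 -> NC
Op 8: add ND@23 -> ring=[23:ND,34:NA,37:NB,68:NC]
Op 9: route key 37: smallest pos >= 37 is 37 -> NB

Answer: NA NA NB NC NB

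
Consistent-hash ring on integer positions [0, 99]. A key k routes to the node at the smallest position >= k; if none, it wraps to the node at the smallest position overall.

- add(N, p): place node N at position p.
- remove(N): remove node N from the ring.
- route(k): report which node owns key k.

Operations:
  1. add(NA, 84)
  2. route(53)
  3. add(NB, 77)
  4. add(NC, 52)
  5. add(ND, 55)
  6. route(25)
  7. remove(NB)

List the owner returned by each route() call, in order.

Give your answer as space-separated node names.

Op 1: add NA@84 -> ring=[84:NA]
Op 2: route key 53: smallest pos >= 53 is 84 -> NA
Op 3: add NB@77 -> ring=[77:NB,84:NA]
Op 4: add NC@52 -> ring=[52:NC,77:NB,84:NA]
Op 5: add ND@55 -> ring=[52:NC,55:ND,77:NB,84:NA]
Op 6: route key 25: smallest pos >= 25 is 52 -> NC
Op 7: remove NB -> ring=[52:NC,55:ND,84:NA]

Answer: NA NC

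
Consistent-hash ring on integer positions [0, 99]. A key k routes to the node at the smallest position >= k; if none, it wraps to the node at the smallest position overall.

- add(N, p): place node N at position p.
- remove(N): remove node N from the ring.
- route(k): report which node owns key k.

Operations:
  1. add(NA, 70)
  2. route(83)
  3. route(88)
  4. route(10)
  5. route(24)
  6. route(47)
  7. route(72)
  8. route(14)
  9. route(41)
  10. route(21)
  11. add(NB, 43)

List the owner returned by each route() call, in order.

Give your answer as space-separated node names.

Op 1: add NA@70 -> ring=[70:NA]
Op 2: route key 83: none >= 83, wrap to smallest pos 70 -> NA
Op 3: route key 88: none >= 88, wrap to smallest pos 70 -> NA
Op 4: route key 10: smallest pos >= 10 is 70 -> NA
Op 5: route key 24: smallest pos >= 24 is 70 -> NA
Op 6: route key 47: smallest pos >= 47 is 70 -> NA
Op 7: route key 72: none >= 72, wrap to smallest pos 70 -> NA
Op 8: route key 14: smallest pos >= 14 is 70 -> NA
Op 9: route key 41: smallest pos >= 41 is 70 -> NA
Op 10: route key 21: smallest pos >= 21 is 70 -> NA
Op 11: add NB@43 -> ring=[43:NB,70:NA]

Answer: NA NA NA NA NA NA NA NA NA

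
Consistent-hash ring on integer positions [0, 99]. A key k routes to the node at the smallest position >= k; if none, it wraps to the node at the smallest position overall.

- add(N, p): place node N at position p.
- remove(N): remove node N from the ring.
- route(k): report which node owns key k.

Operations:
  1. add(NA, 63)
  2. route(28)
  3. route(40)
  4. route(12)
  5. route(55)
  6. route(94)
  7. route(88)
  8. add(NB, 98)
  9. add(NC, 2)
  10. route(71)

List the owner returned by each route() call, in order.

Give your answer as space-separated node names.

Op 1: add NA@63 -> ring=[63:NA]
Op 2: route key 28: smallest pos >= 28 is 63 -> NA
Op 3: route key 40: smallest pos >= 40 is 63 -> NA
Op 4: route key 12: smallest pos >= 12 is 63 -> NA
Op 5: route key 55: smallest pos >= 55 is 63 -> NA
Op 6: route key 94: none >= 94, wrap to smallest pos 63 -> NA
Op 7: route key 88: none >= 88, wrap to smallest pos 63 -> NA
Op 8: add NB@98 -> ring=[63:NA,98:NB]
Op 9: add NC@2 -> ring=[2:NC,63:NA,98:NB]
Op 10: route key 71: smallest pos >= 71 is 98 -> NB

Answer: NA NA NA NA NA NA NB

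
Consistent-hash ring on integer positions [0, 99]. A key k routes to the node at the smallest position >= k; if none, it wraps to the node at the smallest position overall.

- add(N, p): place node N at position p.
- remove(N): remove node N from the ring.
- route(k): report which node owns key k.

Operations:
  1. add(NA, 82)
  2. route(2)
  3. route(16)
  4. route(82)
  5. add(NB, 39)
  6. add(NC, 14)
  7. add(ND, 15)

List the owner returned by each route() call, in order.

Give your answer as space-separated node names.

Answer: NA NA NA

Derivation:
Op 1: add NA@82 -> ring=[82:NA]
Op 2: route key 2: smallest pos >= 2 is 82 -> NA
Op 3: route key 16: smallest pos >= 16 is 82 -> NA
Op 4: route key 82: smallest pos >= 82 is 82 -> NA
Op 5: add NB@39 -> ring=[39:NB,82:NA]
Op 6: add NC@14 -> ring=[14:NC,39:NB,82:NA]
Op 7: add ND@15 -> ring=[14:NC,15:ND,39:NB,82:NA]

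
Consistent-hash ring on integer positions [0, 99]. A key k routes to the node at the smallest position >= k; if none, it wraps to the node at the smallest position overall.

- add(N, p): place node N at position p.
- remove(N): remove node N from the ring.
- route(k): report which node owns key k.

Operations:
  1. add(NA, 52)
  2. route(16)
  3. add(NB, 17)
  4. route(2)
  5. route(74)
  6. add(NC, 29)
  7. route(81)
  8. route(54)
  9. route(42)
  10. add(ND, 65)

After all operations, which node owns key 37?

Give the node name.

Answer: NA

Derivation:
Op 1: add NA@52 -> ring=[52:NA]
Op 2: route key 16: smallest pos >= 16 is 52 -> NA
Op 3: add NB@17 -> ring=[17:NB,52:NA]
Op 4: route key 2: smallest pos >= 2 is 17 -> NB
Op 5: route key 74: none >= 74, wrap to smallest pos 17 -> NB
Op 6: add NC@29 -> ring=[17:NB,29:NC,52:NA]
Op 7: route key 81: none >= 81, wrap to smallest pos 17 -> NB
Op 8: route key 54: none >= 54, wrap to smallest pos 17 -> NB
Op 9: route key 42: smallest pos >= 42 is 52 -> NA
Op 10: add ND@65 -> ring=[17:NB,29:NC,52:NA,65:ND]
Final route key 37: smallest pos >= 37 is 52 -> NA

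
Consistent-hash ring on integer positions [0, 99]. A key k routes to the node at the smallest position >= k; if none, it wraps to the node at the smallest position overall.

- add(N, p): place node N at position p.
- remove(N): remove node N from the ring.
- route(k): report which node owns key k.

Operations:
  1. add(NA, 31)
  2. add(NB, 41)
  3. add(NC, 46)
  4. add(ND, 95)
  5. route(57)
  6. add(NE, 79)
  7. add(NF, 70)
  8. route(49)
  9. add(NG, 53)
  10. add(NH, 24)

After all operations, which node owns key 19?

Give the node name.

Op 1: add NA@31 -> ring=[31:NA]
Op 2: add NB@41 -> ring=[31:NA,41:NB]
Op 3: add NC@46 -> ring=[31:NA,41:NB,46:NC]
Op 4: add ND@95 -> ring=[31:NA,41:NB,46:NC,95:ND]
Op 5: route key 57: smallest pos >= 57 is 95 -> ND
Op 6: add NE@79 -> ring=[31:NA,41:NB,46:NC,79:NE,95:ND]
Op 7: add NF@70 -> ring=[31:NA,41:NB,46:NC,70:NF,79:NE,95:ND]
Op 8: route key 49: smallest pos >= 49 is 70 -> NF
Op 9: add NG@53 -> ring=[31:NA,41:NB,46:NC,53:NG,70:NF,79:NE,95:ND]
Op 10: add NH@24 -> ring=[24:NH,31:NA,41:NB,46:NC,53:NG,70:NF,79:NE,95:ND]
Final route key 19: smallest pos >= 19 is 24 -> NH

Answer: NH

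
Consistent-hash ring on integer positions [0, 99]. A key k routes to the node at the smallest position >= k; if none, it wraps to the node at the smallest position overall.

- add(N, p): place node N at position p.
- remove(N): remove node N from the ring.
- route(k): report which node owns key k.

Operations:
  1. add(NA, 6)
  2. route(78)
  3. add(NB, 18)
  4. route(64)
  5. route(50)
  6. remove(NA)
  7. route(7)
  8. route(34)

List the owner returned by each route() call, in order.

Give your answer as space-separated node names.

Op 1: add NA@6 -> ring=[6:NA]
Op 2: route key 78: none >= 78, wrap to smallest pos 6 -> NA
Op 3: add NB@18 -> ring=[6:NA,18:NB]
Op 4: route key 64: none >= 64, wrap to smallest pos 6 -> NA
Op 5: route key 50: none >= 50, wrap to smallest pos 6 -> NA
Op 6: remove NA -> ring=[18:NB]
Op 7: route key 7: smallest pos >= 7 is 18 -> NB
Op 8: route key 34: none >= 34, wrap to smallest pos 18 -> NB

Answer: NA NA NA NB NB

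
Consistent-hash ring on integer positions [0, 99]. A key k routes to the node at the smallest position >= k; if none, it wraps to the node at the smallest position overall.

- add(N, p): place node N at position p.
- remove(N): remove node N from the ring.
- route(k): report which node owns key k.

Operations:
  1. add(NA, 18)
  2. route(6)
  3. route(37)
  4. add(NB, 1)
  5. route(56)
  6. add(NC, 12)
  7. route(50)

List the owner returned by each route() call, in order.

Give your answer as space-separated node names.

Op 1: add NA@18 -> ring=[18:NA]
Op 2: route key 6: smallest pos >= 6 is 18 -> NA
Op 3: route key 37: none >= 37, wrap to smallest pos 18 -> NA
Op 4: add NB@1 -> ring=[1:NB,18:NA]
Op 5: route key 56: none >= 56, wrap to smallest pos 1 -> NB
Op 6: add NC@12 -> ring=[1:NB,12:NC,18:NA]
Op 7: route key 50: none >= 50, wrap to smallest pos 1 -> NB

Answer: NA NA NB NB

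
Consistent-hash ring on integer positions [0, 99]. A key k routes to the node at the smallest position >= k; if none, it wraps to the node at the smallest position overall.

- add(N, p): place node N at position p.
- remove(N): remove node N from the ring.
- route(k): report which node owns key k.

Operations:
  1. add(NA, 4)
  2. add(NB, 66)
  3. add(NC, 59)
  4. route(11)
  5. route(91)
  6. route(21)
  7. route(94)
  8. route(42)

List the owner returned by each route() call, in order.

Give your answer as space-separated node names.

Op 1: add NA@4 -> ring=[4:NA]
Op 2: add NB@66 -> ring=[4:NA,66:NB]
Op 3: add NC@59 -> ring=[4:NA,59:NC,66:NB]
Op 4: route key 11: smallest pos >= 11 is 59 -> NC
Op 5: route key 91: none >= 91, wrap to smallest pos 4 -> NA
Op 6: route key 21: smallest pos >= 21 is 59 -> NC
Op 7: route key 94: none >= 94, wrap to smallest pos 4 -> NA
Op 8: route key 42: smallest pos >= 42 is 59 -> NC

Answer: NC NA NC NA NC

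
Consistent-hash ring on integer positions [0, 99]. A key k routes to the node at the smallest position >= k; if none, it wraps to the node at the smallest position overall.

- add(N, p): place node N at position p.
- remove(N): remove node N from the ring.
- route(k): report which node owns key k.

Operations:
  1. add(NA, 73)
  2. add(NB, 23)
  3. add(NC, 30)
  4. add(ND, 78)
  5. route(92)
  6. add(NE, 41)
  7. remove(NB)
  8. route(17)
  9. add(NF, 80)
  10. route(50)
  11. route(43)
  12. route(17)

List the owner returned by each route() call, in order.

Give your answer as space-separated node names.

Op 1: add NA@73 -> ring=[73:NA]
Op 2: add NB@23 -> ring=[23:NB,73:NA]
Op 3: add NC@30 -> ring=[23:NB,30:NC,73:NA]
Op 4: add ND@78 -> ring=[23:NB,30:NC,73:NA,78:ND]
Op 5: route key 92: none >= 92, wrap to smallest pos 23 -> NB
Op 6: add NE@41 -> ring=[23:NB,30:NC,41:NE,73:NA,78:ND]
Op 7: remove NB -> ring=[30:NC,41:NE,73:NA,78:ND]
Op 8: route key 17: smallest pos >= 17 is 30 -> NC
Op 9: add NF@80 -> ring=[30:NC,41:NE,73:NA,78:ND,80:NF]
Op 10: route key 50: smallest pos >= 50 is 73 -> NA
Op 11: route key 43: smallest pos >= 43 is 73 -> NA
Op 12: route key 17: smallest pos >= 17 is 30 -> NC

Answer: NB NC NA NA NC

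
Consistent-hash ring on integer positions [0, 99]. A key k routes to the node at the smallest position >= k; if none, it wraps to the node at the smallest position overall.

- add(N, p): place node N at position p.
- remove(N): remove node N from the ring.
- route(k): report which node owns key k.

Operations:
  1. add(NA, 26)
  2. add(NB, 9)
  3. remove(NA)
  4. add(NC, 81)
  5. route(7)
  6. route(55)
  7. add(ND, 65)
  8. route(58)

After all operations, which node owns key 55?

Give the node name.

Answer: ND

Derivation:
Op 1: add NA@26 -> ring=[26:NA]
Op 2: add NB@9 -> ring=[9:NB,26:NA]
Op 3: remove NA -> ring=[9:NB]
Op 4: add NC@81 -> ring=[9:NB,81:NC]
Op 5: route key 7: smallest pos >= 7 is 9 -> NB
Op 6: route key 55: smallest pos >= 55 is 81 -> NC
Op 7: add ND@65 -> ring=[9:NB,65:ND,81:NC]
Op 8: route key 58: smallest pos >= 58 is 65 -> ND
Final route key 55: smallest pos >= 55 is 65 -> ND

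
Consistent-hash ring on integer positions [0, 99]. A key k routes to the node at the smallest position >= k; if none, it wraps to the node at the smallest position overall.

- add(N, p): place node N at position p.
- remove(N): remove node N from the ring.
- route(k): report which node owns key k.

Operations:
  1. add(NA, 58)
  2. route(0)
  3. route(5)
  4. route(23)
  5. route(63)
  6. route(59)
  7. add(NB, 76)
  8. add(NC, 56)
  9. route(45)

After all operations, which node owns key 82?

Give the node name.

Op 1: add NA@58 -> ring=[58:NA]
Op 2: route key 0: smallest pos >= 0 is 58 -> NA
Op 3: route key 5: smallest pos >= 5 is 58 -> NA
Op 4: route key 23: smallest pos >= 23 is 58 -> NA
Op 5: route key 63: none >= 63, wrap to smallest pos 58 -> NA
Op 6: route key 59: none >= 59, wrap to smallest pos 58 -> NA
Op 7: add NB@76 -> ring=[58:NA,76:NB]
Op 8: add NC@56 -> ring=[56:NC,58:NA,76:NB]
Op 9: route key 45: smallest pos >= 45 is 56 -> NC
Final route key 82: none >= 82, wrap to smallest pos 56 -> NC

Answer: NC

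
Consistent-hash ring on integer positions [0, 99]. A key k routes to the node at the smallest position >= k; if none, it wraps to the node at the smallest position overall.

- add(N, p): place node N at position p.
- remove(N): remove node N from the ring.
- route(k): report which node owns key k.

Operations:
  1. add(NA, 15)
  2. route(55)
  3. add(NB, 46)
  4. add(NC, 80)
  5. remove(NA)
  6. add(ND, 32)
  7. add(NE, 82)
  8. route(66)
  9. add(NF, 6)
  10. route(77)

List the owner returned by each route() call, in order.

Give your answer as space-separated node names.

Op 1: add NA@15 -> ring=[15:NA]
Op 2: route key 55: none >= 55, wrap to smallest pos 15 -> NA
Op 3: add NB@46 -> ring=[15:NA,46:NB]
Op 4: add NC@80 -> ring=[15:NA,46:NB,80:NC]
Op 5: remove NA -> ring=[46:NB,80:NC]
Op 6: add ND@32 -> ring=[32:ND,46:NB,80:NC]
Op 7: add NE@82 -> ring=[32:ND,46:NB,80:NC,82:NE]
Op 8: route key 66: smallest pos >= 66 is 80 -> NC
Op 9: add NF@6 -> ring=[6:NF,32:ND,46:NB,80:NC,82:NE]
Op 10: route key 77: smallest pos >= 77 is 80 -> NC

Answer: NA NC NC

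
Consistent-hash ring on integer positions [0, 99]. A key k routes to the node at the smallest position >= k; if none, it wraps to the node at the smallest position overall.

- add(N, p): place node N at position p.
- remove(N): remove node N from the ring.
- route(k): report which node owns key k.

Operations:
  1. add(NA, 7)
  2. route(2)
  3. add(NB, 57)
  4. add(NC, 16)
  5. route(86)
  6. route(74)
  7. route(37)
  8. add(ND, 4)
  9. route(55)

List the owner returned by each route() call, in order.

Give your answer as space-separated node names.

Answer: NA NA NA NB NB

Derivation:
Op 1: add NA@7 -> ring=[7:NA]
Op 2: route key 2: smallest pos >= 2 is 7 -> NA
Op 3: add NB@57 -> ring=[7:NA,57:NB]
Op 4: add NC@16 -> ring=[7:NA,16:NC,57:NB]
Op 5: route key 86: none >= 86, wrap to smallest pos 7 -> NA
Op 6: route key 74: none >= 74, wrap to smallest pos 7 -> NA
Op 7: route key 37: smallest pos >= 37 is 57 -> NB
Op 8: add ND@4 -> ring=[4:ND,7:NA,16:NC,57:NB]
Op 9: route key 55: smallest pos >= 55 is 57 -> NB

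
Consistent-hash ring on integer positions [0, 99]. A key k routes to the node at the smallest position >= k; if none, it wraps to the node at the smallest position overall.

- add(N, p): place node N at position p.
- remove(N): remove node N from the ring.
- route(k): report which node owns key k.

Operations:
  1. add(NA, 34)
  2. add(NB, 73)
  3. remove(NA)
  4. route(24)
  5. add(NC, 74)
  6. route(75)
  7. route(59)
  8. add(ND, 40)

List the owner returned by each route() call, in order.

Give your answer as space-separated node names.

Answer: NB NB NB

Derivation:
Op 1: add NA@34 -> ring=[34:NA]
Op 2: add NB@73 -> ring=[34:NA,73:NB]
Op 3: remove NA -> ring=[73:NB]
Op 4: route key 24: smallest pos >= 24 is 73 -> NB
Op 5: add NC@74 -> ring=[73:NB,74:NC]
Op 6: route key 75: none >= 75, wrap to smallest pos 73 -> NB
Op 7: route key 59: smallest pos >= 59 is 73 -> NB
Op 8: add ND@40 -> ring=[40:ND,73:NB,74:NC]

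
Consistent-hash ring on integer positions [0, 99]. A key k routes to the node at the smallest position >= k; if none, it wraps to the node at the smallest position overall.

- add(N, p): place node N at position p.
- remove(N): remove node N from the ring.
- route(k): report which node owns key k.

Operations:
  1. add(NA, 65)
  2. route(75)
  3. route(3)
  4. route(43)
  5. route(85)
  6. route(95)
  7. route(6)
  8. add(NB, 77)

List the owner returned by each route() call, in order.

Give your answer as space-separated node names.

Op 1: add NA@65 -> ring=[65:NA]
Op 2: route key 75: none >= 75, wrap to smallest pos 65 -> NA
Op 3: route key 3: smallest pos >= 3 is 65 -> NA
Op 4: route key 43: smallest pos >= 43 is 65 -> NA
Op 5: route key 85: none >= 85, wrap to smallest pos 65 -> NA
Op 6: route key 95: none >= 95, wrap to smallest pos 65 -> NA
Op 7: route key 6: smallest pos >= 6 is 65 -> NA
Op 8: add NB@77 -> ring=[65:NA,77:NB]

Answer: NA NA NA NA NA NA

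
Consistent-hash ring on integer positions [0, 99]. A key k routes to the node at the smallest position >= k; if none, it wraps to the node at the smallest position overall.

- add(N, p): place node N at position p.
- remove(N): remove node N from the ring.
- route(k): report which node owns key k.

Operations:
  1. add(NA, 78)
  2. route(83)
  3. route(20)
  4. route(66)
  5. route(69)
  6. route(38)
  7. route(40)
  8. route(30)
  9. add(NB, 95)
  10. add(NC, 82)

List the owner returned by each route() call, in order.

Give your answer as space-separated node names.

Answer: NA NA NA NA NA NA NA

Derivation:
Op 1: add NA@78 -> ring=[78:NA]
Op 2: route key 83: none >= 83, wrap to smallest pos 78 -> NA
Op 3: route key 20: smallest pos >= 20 is 78 -> NA
Op 4: route key 66: smallest pos >= 66 is 78 -> NA
Op 5: route key 69: smallest pos >= 69 is 78 -> NA
Op 6: route key 38: smallest pos >= 38 is 78 -> NA
Op 7: route key 40: smallest pos >= 40 is 78 -> NA
Op 8: route key 30: smallest pos >= 30 is 78 -> NA
Op 9: add NB@95 -> ring=[78:NA,95:NB]
Op 10: add NC@82 -> ring=[78:NA,82:NC,95:NB]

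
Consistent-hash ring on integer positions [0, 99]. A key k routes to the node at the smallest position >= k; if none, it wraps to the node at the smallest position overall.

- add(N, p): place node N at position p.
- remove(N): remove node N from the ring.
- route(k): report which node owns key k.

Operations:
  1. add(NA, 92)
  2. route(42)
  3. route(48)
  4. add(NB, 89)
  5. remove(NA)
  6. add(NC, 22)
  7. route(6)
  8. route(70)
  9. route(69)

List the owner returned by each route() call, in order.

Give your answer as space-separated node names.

Op 1: add NA@92 -> ring=[92:NA]
Op 2: route key 42: smallest pos >= 42 is 92 -> NA
Op 3: route key 48: smallest pos >= 48 is 92 -> NA
Op 4: add NB@89 -> ring=[89:NB,92:NA]
Op 5: remove NA -> ring=[89:NB]
Op 6: add NC@22 -> ring=[22:NC,89:NB]
Op 7: route key 6: smallest pos >= 6 is 22 -> NC
Op 8: route key 70: smallest pos >= 70 is 89 -> NB
Op 9: route key 69: smallest pos >= 69 is 89 -> NB

Answer: NA NA NC NB NB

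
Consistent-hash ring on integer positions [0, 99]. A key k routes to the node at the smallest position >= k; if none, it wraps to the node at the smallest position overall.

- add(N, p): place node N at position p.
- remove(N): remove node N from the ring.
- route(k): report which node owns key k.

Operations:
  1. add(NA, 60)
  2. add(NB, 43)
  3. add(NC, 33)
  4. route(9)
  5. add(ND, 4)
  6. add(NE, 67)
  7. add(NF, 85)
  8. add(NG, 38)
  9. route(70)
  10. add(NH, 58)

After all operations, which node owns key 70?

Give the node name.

Answer: NF

Derivation:
Op 1: add NA@60 -> ring=[60:NA]
Op 2: add NB@43 -> ring=[43:NB,60:NA]
Op 3: add NC@33 -> ring=[33:NC,43:NB,60:NA]
Op 4: route key 9: smallest pos >= 9 is 33 -> NC
Op 5: add ND@4 -> ring=[4:ND,33:NC,43:NB,60:NA]
Op 6: add NE@67 -> ring=[4:ND,33:NC,43:NB,60:NA,67:NE]
Op 7: add NF@85 -> ring=[4:ND,33:NC,43:NB,60:NA,67:NE,85:NF]
Op 8: add NG@38 -> ring=[4:ND,33:NC,38:NG,43:NB,60:NA,67:NE,85:NF]
Op 9: route key 70: smallest pos >= 70 is 85 -> NF
Op 10: add NH@58 -> ring=[4:ND,33:NC,38:NG,43:NB,58:NH,60:NA,67:NE,85:NF]
Final route key 70: smallest pos >= 70 is 85 -> NF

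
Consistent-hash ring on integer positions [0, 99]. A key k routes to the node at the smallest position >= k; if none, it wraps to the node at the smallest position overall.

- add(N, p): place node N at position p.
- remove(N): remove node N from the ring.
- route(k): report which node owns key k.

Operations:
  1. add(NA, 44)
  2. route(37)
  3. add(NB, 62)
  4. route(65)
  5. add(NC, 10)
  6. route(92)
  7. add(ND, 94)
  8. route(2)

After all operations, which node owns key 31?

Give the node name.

Op 1: add NA@44 -> ring=[44:NA]
Op 2: route key 37: smallest pos >= 37 is 44 -> NA
Op 3: add NB@62 -> ring=[44:NA,62:NB]
Op 4: route key 65: none >= 65, wrap to smallest pos 44 -> NA
Op 5: add NC@10 -> ring=[10:NC,44:NA,62:NB]
Op 6: route key 92: none >= 92, wrap to smallest pos 10 -> NC
Op 7: add ND@94 -> ring=[10:NC,44:NA,62:NB,94:ND]
Op 8: route key 2: smallest pos >= 2 is 10 -> NC
Final route key 31: smallest pos >= 31 is 44 -> NA

Answer: NA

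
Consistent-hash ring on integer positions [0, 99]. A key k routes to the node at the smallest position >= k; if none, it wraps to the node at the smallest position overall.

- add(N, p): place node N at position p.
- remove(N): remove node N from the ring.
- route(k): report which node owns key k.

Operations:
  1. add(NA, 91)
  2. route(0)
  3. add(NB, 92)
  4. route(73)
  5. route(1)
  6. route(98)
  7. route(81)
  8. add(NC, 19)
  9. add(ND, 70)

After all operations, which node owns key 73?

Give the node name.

Answer: NA

Derivation:
Op 1: add NA@91 -> ring=[91:NA]
Op 2: route key 0: smallest pos >= 0 is 91 -> NA
Op 3: add NB@92 -> ring=[91:NA,92:NB]
Op 4: route key 73: smallest pos >= 73 is 91 -> NA
Op 5: route key 1: smallest pos >= 1 is 91 -> NA
Op 6: route key 98: none >= 98, wrap to smallest pos 91 -> NA
Op 7: route key 81: smallest pos >= 81 is 91 -> NA
Op 8: add NC@19 -> ring=[19:NC,91:NA,92:NB]
Op 9: add ND@70 -> ring=[19:NC,70:ND,91:NA,92:NB]
Final route key 73: smallest pos >= 73 is 91 -> NA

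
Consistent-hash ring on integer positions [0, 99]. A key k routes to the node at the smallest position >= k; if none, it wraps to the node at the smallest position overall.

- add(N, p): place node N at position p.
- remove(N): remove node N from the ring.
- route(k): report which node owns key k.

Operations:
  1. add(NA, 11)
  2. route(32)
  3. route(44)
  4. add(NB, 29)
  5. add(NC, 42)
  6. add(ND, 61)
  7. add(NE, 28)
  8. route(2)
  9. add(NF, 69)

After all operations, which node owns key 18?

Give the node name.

Answer: NE

Derivation:
Op 1: add NA@11 -> ring=[11:NA]
Op 2: route key 32: none >= 32, wrap to smallest pos 11 -> NA
Op 3: route key 44: none >= 44, wrap to smallest pos 11 -> NA
Op 4: add NB@29 -> ring=[11:NA,29:NB]
Op 5: add NC@42 -> ring=[11:NA,29:NB,42:NC]
Op 6: add ND@61 -> ring=[11:NA,29:NB,42:NC,61:ND]
Op 7: add NE@28 -> ring=[11:NA,28:NE,29:NB,42:NC,61:ND]
Op 8: route key 2: smallest pos >= 2 is 11 -> NA
Op 9: add NF@69 -> ring=[11:NA,28:NE,29:NB,42:NC,61:ND,69:NF]
Final route key 18: smallest pos >= 18 is 28 -> NE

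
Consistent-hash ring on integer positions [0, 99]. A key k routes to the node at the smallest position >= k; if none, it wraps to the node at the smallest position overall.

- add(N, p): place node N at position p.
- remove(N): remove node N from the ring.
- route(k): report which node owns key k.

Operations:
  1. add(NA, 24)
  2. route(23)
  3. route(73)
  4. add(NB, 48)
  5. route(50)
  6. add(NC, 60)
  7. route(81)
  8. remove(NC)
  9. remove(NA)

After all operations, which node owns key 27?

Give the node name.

Answer: NB

Derivation:
Op 1: add NA@24 -> ring=[24:NA]
Op 2: route key 23: smallest pos >= 23 is 24 -> NA
Op 3: route key 73: none >= 73, wrap to smallest pos 24 -> NA
Op 4: add NB@48 -> ring=[24:NA,48:NB]
Op 5: route key 50: none >= 50, wrap to smallest pos 24 -> NA
Op 6: add NC@60 -> ring=[24:NA,48:NB,60:NC]
Op 7: route key 81: none >= 81, wrap to smallest pos 24 -> NA
Op 8: remove NC -> ring=[24:NA,48:NB]
Op 9: remove NA -> ring=[48:NB]
Final route key 27: smallest pos >= 27 is 48 -> NB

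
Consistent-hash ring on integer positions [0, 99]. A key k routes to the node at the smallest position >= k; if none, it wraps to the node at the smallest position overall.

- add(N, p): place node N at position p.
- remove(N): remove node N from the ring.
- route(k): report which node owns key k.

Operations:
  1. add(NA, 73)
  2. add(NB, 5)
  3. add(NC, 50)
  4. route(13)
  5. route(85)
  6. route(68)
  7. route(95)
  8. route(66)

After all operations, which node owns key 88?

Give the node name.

Answer: NB

Derivation:
Op 1: add NA@73 -> ring=[73:NA]
Op 2: add NB@5 -> ring=[5:NB,73:NA]
Op 3: add NC@50 -> ring=[5:NB,50:NC,73:NA]
Op 4: route key 13: smallest pos >= 13 is 50 -> NC
Op 5: route key 85: none >= 85, wrap to smallest pos 5 -> NB
Op 6: route key 68: smallest pos >= 68 is 73 -> NA
Op 7: route key 95: none >= 95, wrap to smallest pos 5 -> NB
Op 8: route key 66: smallest pos >= 66 is 73 -> NA
Final route key 88: none >= 88, wrap to smallest pos 5 -> NB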